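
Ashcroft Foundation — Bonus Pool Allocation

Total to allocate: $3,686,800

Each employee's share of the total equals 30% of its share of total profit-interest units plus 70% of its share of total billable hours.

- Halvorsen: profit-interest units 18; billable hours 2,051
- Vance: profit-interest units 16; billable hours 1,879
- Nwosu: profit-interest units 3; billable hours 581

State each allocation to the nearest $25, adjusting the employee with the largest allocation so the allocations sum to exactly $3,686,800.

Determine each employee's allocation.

Profit-interest units total 37; billable hours total 4,511.
Combined weights (30% profit-interest units + 70% billable hours): Halvorsen 0.4642; Vance 0.4213; Nwosu 0.1145.
Unrounded shares: Halvorsen 1,711,458.30; Vance 1,553,270.51; Nwosu 422,071.20.
After rounding ($25): Halvorsen $1,711,450; Vance $1,553,275; Nwosu $422,075. Sum = $3,686,800.
No rounding difference to absorb.

Halvorsen: $1,711,450; Vance: $1,553,275; Nwosu: $422,075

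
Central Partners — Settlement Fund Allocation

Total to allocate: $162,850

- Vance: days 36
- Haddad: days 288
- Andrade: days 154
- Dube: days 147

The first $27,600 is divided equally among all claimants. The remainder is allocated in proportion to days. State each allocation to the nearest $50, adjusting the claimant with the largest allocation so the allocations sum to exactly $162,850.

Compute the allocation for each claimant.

$27,600 shared equally gives $6,900 per claimant.
Remainder $135,250 by days (total 625): Vance 7,790.40 → $7,800; Haddad 62,323.20 → $62,300; Andrade 33,325.60 → $33,350; Dube 31,810.80 → $31,800.
Totals: Vance $6,900 + $7,800 = $14,700; Haddad $6,900 + $62,300 = $69,200; Andrade $6,900 + $33,350 = $40,250; Dube $6,900 + $31,800 = $38,700.

Vance: $14,700; Haddad: $69,200; Andrade: $40,250; Dube: $38,700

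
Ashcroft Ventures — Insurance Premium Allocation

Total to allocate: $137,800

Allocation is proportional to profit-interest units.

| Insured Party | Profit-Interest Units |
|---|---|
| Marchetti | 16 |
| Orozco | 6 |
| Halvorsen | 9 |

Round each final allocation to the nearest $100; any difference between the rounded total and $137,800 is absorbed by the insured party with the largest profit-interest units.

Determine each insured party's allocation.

Profit-interest units total: 16 + 6 + 9 = 31.
Raw shares: Marchetti 71,122.58; Orozco 26,670.97; Halvorsen 40,006.45.
Rounded to nearest $100: Marchetti $71,100; Orozco $26,700; Halvorsen $40,000. Sum = $137,800.
Rounded total matches; no reconciliation needed.

Marchetti: $71,100 | Orozco: $26,700 | Halvorsen: $40,000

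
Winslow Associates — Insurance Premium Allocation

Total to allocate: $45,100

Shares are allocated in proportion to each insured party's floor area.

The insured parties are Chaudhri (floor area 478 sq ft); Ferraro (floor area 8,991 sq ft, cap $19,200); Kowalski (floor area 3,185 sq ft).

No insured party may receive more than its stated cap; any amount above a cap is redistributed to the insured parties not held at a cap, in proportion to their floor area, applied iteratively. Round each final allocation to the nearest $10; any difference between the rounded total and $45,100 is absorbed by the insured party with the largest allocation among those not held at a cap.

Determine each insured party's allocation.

Floor area total: 12,654.
Pro-rata shares before constraints: Chaudhri 1,703.64; Ferraro 32,044.74; Kowalski 11,351.63.
Held at cap: Ferraro ($19,200); remaining pool $25,900 reallocated over remaining floor area 3,663.
Redistributed shares: Chaudhri 3,379.80 → $3,380; Kowalski 22,520.20 → $22,520.

Chaudhri: $3,380 · Ferraro: $19,200 · Kowalski: $22,520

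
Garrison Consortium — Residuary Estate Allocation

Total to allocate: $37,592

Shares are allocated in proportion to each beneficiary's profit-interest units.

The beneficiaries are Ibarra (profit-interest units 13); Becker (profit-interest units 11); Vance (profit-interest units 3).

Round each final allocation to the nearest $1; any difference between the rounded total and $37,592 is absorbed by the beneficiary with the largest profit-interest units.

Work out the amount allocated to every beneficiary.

Ibarra: $18,100 | Becker: $15,315 | Vance: $4,177

Sum of profit-interest units: 13 + 11 + 3 = 27.
Proportional shares: Ibarra 18,099.85; Becker 15,315.26; Vance 4,176.89.
After rounding ($1): Ibarra $18,100; Becker $15,315; Vance $4,177. Sum = $37,592.
No rounding difference to absorb.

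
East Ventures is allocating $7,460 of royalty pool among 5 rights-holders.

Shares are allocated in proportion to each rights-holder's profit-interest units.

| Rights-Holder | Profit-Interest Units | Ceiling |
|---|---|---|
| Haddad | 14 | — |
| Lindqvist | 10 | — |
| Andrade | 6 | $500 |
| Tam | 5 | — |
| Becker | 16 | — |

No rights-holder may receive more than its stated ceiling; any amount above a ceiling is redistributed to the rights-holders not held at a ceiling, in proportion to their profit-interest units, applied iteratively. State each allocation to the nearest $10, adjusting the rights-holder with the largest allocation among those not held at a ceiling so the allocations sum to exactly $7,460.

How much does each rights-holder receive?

Sum of profit-interest units: 51.
Pro-rata shares before constraints: Haddad 2,047.84; Lindqvist 1,462.75; Andrade 877.65; Tam 731.37; Becker 2,340.39.
Capped: Andrade ($500); balance $6,960 reallocated over remaining profit-interest units 45.
Shares after redistribution: Haddad 2,165.33 → $2,170; Lindqvist 1,546.67 → $1,550; Tam 773.33 → $770; Becker 2,474.67 → $2,470.

Haddad: $2,170 · Lindqvist: $1,550 · Andrade: $500 · Tam: $770 · Becker: $2,470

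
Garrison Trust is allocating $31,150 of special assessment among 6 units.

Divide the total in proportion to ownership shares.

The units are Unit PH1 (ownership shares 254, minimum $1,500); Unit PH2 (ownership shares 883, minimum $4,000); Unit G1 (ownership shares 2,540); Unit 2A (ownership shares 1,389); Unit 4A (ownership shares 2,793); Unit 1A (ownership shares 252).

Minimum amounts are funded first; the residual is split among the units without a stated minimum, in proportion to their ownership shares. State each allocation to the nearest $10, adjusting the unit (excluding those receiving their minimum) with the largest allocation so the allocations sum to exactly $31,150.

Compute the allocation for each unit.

Guaranteed amounts: Unit PH1 $1,500; Unit PH2 $4,000. Balance $25,650.
Balance split over remaining ownership shares 6,974: Unit G1 9,341.98 → $9,340; Unit 2A 5,108.67 → $5,110; Unit 4A 10,272.51 → $10,270; Unit 1A 926.84 → $930.

Unit PH1: $1,500; Unit PH2: $4,000; Unit G1: $9,340; Unit 2A: $5,110; Unit 4A: $10,270; Unit 1A: $930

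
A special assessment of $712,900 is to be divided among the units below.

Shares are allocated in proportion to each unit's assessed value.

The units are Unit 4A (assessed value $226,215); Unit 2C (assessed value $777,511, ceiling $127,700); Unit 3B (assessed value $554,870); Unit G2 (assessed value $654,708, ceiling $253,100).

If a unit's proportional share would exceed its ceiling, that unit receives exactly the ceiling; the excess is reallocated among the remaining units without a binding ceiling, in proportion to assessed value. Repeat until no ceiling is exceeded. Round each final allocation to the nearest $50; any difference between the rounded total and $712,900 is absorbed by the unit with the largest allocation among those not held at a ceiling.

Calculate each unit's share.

Assessed value total: 2,213,304.
Unconstrained shares: Unit 4A 72,863.32; Unit 2C 250,434.46; Unit 3B 178,722.32; Unit G2 210,879.90.
Cap binds for Unit 2C ($127,700); remaining pool $585,200 reallocated over remaining assessed value 1,435,793.
Cap binds for Unit G2 ($253,100); remaining pool $332,100 reallocated over remaining assessed value 781,085.
Remaining shares: Unit 4A 96,181.60 → $96,200; Unit 3B 235,918.40 → $235,900.

Unit 4A: $96,200 | Unit 2C: $127,700 | Unit 3B: $235,900 | Unit G2: $253,100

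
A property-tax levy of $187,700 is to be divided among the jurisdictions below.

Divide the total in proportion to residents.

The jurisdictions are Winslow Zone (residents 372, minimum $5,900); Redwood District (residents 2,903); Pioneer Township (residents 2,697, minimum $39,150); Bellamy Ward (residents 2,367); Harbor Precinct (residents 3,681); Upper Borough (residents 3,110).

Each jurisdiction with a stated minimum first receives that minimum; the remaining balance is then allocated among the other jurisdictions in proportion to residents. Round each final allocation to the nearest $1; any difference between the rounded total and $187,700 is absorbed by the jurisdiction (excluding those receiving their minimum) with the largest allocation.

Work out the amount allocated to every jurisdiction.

Winslow Zone: $5,900; Redwood District: $34,335; Pioneer Township: $39,150; Bellamy Ward: $27,995; Harbor Precinct: $43,537; Upper Borough: $36,783

Minimums first: Winslow Zone $5,900; Pioneer Township $39,150. Balance $142,650.
Balance split over remaining residents 12,061: Redwood District 34,334.88 → $34,335; Bellamy Ward 27,995.40 → $27,995; Harbor Precinct 43,536.58 → $43,537; Upper Borough 36,783.14 → $36,783.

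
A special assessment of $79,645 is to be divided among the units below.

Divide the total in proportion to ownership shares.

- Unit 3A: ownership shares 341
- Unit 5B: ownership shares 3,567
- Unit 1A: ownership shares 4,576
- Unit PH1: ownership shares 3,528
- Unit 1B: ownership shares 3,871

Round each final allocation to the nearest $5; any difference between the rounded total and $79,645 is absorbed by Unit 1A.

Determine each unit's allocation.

Unit 3A: $1,710; Unit 5B: $17,885; Unit 1A: $22,950; Unit PH1: $17,690; Unit 1B: $19,410

Total ownership shares = 15,883.
Raw shares: Unit 3A 341/15,883 × $79,645 = 1,709.94; Unit 5B 3,567/15,883 × $79,645 = 17,886.65; Unit 1A 4,576/15,883 × $79,645 = 22,946.26; Unit PH1 3,528/15,883 × $79,645 = 17,691.09; Unit 1B 3,871/15,883 × $79,645 = 19,411.06.
After rounding ($5): Unit 3A $1,710; Unit 5B $17,885; Unit 1A $22,945; Unit PH1 $17,690; Unit 1B $19,410. Sum = $79,640.
Difference $79,645 − $79,640 = +$5 applied to Unit 1A: Unit 1A becomes $22,950.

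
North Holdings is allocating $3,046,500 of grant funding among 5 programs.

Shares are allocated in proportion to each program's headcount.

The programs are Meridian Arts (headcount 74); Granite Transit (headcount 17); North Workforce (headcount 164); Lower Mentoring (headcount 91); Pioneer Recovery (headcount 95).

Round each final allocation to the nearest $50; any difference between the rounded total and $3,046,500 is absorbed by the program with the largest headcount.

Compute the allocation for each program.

Combined headcount = 441.
Raw shares: Meridian Arts 74/441 × $3,046,500 = 511,204.08; Granite Transit 17/441 × $3,046,500 = 117,438.78; North Workforce 164/441 × $3,046,500 = 1,132,938.78; Lower Mentoring 91/441 × $3,046,500 = 628,642.86; Pioneer Recovery 95/441 × $3,046,500 = 656,275.51.
After rounding ($50): Meridian Arts $511,200; Granite Transit $117,450; North Workforce $1,132,950; Lower Mentoring $628,650; Pioneer Recovery $656,300. Sum = $3,046,550.
Difference $3,046,500 − $3,046,550 = −$50 applied to largest headcount (North Workforce): North Workforce becomes $1,132,900.

Meridian Arts: $511,200 · Granite Transit: $117,450 · North Workforce: $1,132,900 · Lower Mentoring: $628,650 · Pioneer Recovery: $656,300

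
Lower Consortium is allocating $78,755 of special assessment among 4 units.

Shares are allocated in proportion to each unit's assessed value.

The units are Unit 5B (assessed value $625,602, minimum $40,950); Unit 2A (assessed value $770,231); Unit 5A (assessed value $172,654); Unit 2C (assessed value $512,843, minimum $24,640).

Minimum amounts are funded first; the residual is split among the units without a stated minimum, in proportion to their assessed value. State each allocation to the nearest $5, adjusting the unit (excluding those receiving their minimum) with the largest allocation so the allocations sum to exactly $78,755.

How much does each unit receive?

Guaranteed amounts: Unit 5B $40,950; Unit 2C $24,640. Balance $13,165.
Balance split over remaining assessed value 942,885: Unit 2A 10,754.32 → $10,755; Unit 5A 2,410.68 → $2,410.

Unit 5B: $40,950 · Unit 2A: $10,755 · Unit 5A: $2,410 · Unit 2C: $24,640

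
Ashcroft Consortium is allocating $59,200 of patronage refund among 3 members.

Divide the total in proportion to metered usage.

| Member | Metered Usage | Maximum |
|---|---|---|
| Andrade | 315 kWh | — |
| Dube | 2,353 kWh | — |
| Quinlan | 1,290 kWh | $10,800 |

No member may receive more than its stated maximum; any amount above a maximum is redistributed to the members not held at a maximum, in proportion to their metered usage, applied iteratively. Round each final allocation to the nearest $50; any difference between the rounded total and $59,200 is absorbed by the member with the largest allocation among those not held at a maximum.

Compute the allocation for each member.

Andrade: $5,700; Dube: $42,700; Quinlan: $10,800

Sum of metered usage: 3,958.
Proportional shares (ignoring caps): Andrade 4,711.47; Dube 35,193.94; Quinlan 19,294.59.
Capped: Quinlan ($10,800); residual $48,400 reallocated over remaining metered usage 2,668.
Shares after redistribution: Andrade 5,714.39 → $5,700; Dube 42,685.61 → $42,700.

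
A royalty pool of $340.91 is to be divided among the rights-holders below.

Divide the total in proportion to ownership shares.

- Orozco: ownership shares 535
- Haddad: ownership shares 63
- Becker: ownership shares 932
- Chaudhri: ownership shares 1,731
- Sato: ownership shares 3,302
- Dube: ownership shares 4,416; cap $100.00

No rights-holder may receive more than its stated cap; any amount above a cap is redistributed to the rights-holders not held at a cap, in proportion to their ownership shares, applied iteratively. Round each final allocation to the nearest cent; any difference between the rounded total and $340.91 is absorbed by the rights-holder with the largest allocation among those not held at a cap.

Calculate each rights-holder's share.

Orozco: $19.64 | Haddad: $2.31 | Becker: $34.21 | Chaudhri: $63.54 | Sato: $121.21 | Dube: $100.00

Total ownership shares = 10,979.
Proportional shares (ignoring caps): Orozco 16.6123; Haddad 1.9562; Becker 28.9396; Chaudhri 53.7494; Sato 102.5307; Dube 137.1216.
Cap binds for Dube ($100.00); remaining pool $240.91 reallocated over remaining ownership shares 6,563.
Remaining shares: Orozco 19.6384 → $19.64; Haddad 2.3126 → $2.31; Becker 34.2112 → $34.21; Chaudhri 63.5403 → $63.54; Sato 121.2075 → $121.21.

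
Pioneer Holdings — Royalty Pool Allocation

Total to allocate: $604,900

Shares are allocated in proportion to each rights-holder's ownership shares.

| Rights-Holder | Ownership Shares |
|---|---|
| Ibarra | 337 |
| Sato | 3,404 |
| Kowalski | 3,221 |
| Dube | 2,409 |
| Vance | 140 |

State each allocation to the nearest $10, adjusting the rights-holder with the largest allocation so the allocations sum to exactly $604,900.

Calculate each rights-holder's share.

Sum of ownership shares: 9,511.
Pro-rata amounts: Ibarra 337/9,511 × $604,900 = 21,433.21; Sato 3,404/9,511 × $604,900 = 216,494.54; Kowalski 3,221/9,511 × $604,900 = 204,855.74; Dube 2,409/9,511 × $604,900 = 153,212.50; Vance 140/9,511 × $604,900 = 8,904.01.
Rounded to nearest $10: Ibarra $21,430; Sato $216,490; Kowalski $204,860; Dube $153,210; Vance $8,900. Sum = $604,890.
Difference $604,900 − $604,890 = +$10 applied to largest allocation (Sato): Sato becomes $216,500.

Ibarra: $21,430; Sato: $216,500; Kowalski: $204,860; Dube: $153,210; Vance: $8,900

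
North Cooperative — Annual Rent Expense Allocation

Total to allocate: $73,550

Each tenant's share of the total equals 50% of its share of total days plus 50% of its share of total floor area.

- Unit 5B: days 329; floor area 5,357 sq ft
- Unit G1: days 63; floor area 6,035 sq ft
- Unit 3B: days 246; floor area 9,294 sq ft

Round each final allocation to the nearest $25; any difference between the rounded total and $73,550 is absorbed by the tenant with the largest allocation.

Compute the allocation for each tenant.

Unit 5B: $28,475 · Unit G1: $14,350 · Unit 3B: $30,725

Days total 638; floor area total 20,686.
Combined weights (50% days + 50% floor area): Unit 5B 0.3873; Unit G1 0.1952; Unit 3B 0.4174.
Pro-rata amounts: Unit 5B 28,487.44; Unit G1 14,360.24; Unit 3B 30,702.32.
After rounding ($25): Unit 5B $28,475; Unit G1 $14,350; Unit 3B $30,700. Sum = $73,525.
Difference $73,550 − $73,525 = +$25 applied to largest allocation (Unit 3B): Unit 3B becomes $30,725.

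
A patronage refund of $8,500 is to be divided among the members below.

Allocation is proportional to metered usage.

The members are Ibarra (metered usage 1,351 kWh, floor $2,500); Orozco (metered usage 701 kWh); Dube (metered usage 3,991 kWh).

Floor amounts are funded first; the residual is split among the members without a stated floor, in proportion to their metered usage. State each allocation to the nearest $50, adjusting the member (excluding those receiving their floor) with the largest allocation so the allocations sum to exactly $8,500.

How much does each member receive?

Ibarra: $2,500 · Orozco: $900 · Dube: $5,100

Fund the minimums — Ibarra $2,500. Balance $6,000.
Balance split over remaining metered usage 4,692: Orozco 896.42 → $900; Dube 5,103.58 → $5,100.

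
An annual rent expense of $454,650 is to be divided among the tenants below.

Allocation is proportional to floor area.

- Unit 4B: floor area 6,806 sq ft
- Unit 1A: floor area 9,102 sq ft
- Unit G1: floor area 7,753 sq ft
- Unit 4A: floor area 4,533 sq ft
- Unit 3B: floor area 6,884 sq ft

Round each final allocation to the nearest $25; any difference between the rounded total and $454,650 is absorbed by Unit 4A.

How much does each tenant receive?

Unit 4B: $88,225 · Unit 1A: $117,975 · Unit G1: $100,500 · Unit 4A: $58,725 · Unit 3B: $89,225

Combined floor area = 35,078.
Proportional shares: Unit 4B 6,806/35,078 × $454,650 = 88,213.35; Unit 1A 9,102/35,078 × $454,650 = 117,972.07; Unit G1 7,753/35,078 × $454,650 = 100,487.53; Unit 4A 4,533/35,078 × $454,650 = 58,752.74; Unit 3B 6,884/35,078 × $454,650 = 89,224.32.
After rounding ($25): Unit 4B $88,225; Unit 1A $117,975; Unit G1 $100,500; Unit 4A $58,750; Unit 3B $89,225. Sum = $454,675.
Difference $454,650 − $454,675 = −$25 applied to Unit 4A: Unit 4A becomes $58,725.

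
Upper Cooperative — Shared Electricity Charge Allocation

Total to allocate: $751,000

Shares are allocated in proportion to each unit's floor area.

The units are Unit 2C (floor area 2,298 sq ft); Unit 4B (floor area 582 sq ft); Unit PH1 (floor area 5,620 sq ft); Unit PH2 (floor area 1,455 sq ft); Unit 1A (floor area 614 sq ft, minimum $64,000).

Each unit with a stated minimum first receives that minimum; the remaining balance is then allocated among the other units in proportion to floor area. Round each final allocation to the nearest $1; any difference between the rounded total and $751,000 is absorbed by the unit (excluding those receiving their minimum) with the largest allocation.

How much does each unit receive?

Minimums first: Unit 1A $64,000. Remaining pool $687,000.
Remaining pool split over remaining floor area 9,955: Unit 2C 158,586.24 → $158,586; Unit 4B 40,164.14 → $40,164; Unit PH1 387,839.28 → $387,839; Unit PH2 100,410.35 → $100,410.
Rounding difference +$1 applied to Unit PH1 → $387,840.

Unit 2C: $158,586 · Unit 4B: $40,164 · Unit PH1: $387,840 · Unit PH2: $100,410 · Unit 1A: $64,000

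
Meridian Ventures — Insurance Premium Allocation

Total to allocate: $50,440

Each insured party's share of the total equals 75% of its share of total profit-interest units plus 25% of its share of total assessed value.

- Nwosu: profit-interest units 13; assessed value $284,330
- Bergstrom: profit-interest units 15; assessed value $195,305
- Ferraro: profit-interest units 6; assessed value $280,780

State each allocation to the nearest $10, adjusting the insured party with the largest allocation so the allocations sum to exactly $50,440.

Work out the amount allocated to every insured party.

Profit-interest units total 34; assessed value total 760,415.
Combined weights (75% profit-interest units + 25% assessed value): Nwosu 0.3802; Bergstrom 0.3951; Ferraro 0.2247.
Raw shares: Nwosu 19,179.47; Bergstrom 19,928.46; Ferraro 11,332.07.
Rounded to nearest $10: Nwosu $19,180; Bergstrom $19,930; Ferraro $11,330. Sum = $50,440.
Sum already equals the total — no adjustment.

Nwosu: $19,180 | Bergstrom: $19,930 | Ferraro: $11,330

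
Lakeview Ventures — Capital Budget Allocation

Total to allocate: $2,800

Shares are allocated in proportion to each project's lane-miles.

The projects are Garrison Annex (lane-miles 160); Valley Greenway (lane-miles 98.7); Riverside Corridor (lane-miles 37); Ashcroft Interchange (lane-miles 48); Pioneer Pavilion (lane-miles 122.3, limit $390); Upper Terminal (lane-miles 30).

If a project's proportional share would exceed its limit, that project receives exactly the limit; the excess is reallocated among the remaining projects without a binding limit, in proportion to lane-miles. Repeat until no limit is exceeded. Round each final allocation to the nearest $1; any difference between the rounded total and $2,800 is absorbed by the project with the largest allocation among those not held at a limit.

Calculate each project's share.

Garrison Annex: $1,031 · Valley Greenway: $637 · Riverside Corridor: $239 · Ashcroft Interchange: $310 · Pioneer Pavilion: $390 · Upper Terminal: $193

Combined lane-miles = 496.
Pro-rata shares before constraints: Garrison Annex 903.23; Valley Greenway 557.18; Riverside Corridor 208.87; Ashcroft Interchange 270.97; Pioneer Pavilion 690.40; Upper Terminal 169.35.
Held at cap: Pioneer Pavilion ($390); remaining pool $2,410 reallocated over remaining lane-miles 373.7.
Redistributed shares: Garrison Annex 1,031.84 → $1,032; Valley Greenway 636.52 → $637; Riverside Corridor 238.61 → $239; Ashcroft Interchange 309.55 → $310; Upper Terminal 193.47 → $193.
Rounding difference −$1 applied to Garrison Annex → $1,031.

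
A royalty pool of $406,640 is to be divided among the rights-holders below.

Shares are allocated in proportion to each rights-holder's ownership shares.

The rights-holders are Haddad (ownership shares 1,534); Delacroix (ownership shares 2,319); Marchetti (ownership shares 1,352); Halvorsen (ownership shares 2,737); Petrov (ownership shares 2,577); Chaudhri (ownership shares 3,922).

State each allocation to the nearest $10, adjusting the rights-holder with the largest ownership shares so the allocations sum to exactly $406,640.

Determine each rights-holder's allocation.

Haddad: $43,200; Delacroix: $65,300; Marchetti: $38,070; Halvorsen: $77,070; Petrov: $72,570; Chaudhri: $110,430

Combined ownership shares = 14,441.
Raw shares: Haddad 1,534/14,441 × $406,640 = 43,195.47; Delacroix 2,319/14,441 × $406,640 = 65,300.06; Marchetti 1,352/14,441 × $406,640 = 38,070.58; Halvorsen 2,737/14,441 × $406,640 = 77,070.40; Petrov 2,577/14,441 × $406,640 = 72,565.01; Chaudhri 3,922/14,441 × $406,640 = 110,438.48.
Rounded to nearest $10: Haddad $43,200; Delacroix $65,300; Marchetti $38,070; Halvorsen $77,070; Petrov $72,570; Chaudhri $110,440. Sum = $406,650.
Difference $406,640 − $406,650 = −$10 applied to largest ownership shares (Chaudhri): Chaudhri becomes $110,430.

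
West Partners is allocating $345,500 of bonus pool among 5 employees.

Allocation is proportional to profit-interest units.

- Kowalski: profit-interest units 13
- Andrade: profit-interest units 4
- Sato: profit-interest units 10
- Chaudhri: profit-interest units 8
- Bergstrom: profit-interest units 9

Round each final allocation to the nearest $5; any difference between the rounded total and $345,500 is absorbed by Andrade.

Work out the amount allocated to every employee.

Total profit-interest units = 44.
Unrounded shares: Kowalski 13/44 × $345,500 = 102,079.55; Andrade 4/44 × $345,500 = 31,409.09; Sato 10/44 × $345,500 = 78,522.73; Chaudhri 8/44 × $345,500 = 62,818.18; Bergstrom 9/44 × $345,500 = 70,670.45.
After rounding ($5): Kowalski $102,080; Andrade $31,410; Sato $78,525; Chaudhri $62,820; Bergstrom $70,670. Sum = $345,505.
Difference $345,500 − $345,505 = −$5 applied to Andrade: Andrade becomes $31,405.

Kowalski: $102,080 | Andrade: $31,405 | Sato: $78,525 | Chaudhri: $62,820 | Bergstrom: $70,670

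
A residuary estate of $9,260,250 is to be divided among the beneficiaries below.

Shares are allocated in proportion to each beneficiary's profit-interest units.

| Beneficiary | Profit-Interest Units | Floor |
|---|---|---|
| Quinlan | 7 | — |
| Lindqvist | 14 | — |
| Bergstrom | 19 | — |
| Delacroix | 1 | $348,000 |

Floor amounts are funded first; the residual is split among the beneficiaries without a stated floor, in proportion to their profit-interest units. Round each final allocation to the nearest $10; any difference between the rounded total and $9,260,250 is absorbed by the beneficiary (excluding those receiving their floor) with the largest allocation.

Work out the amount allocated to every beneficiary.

Quinlan: $1,559,640 · Lindqvist: $3,119,290 · Bergstrom: $4,233,320 · Delacroix: $348,000

Fund the minimums — Delacroix $348,000. Balance $8,912,250.
Balance split over remaining profit-interest units 40: Quinlan 1,559,643.75 → $1,559,640; Lindqvist 3,119,287.50 → $3,119,290; Bergstrom 4,233,318.75 → $4,233,320.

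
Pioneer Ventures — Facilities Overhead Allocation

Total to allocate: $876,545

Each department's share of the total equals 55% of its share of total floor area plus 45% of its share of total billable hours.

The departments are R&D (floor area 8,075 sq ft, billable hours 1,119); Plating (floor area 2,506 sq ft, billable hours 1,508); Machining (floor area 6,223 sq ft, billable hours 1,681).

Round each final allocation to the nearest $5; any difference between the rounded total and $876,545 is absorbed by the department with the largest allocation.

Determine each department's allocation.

Totals — floor area 16,804, billable hours 4,308.
Combined weights (55% floor area + 45% billable hours): R&D 0.3812; Plating 0.2395; Machining 0.3793.
Pro-rata amounts: R&D 334,125.26; Plating 209,970.24; Machining 332,449.50.
At nearest $5: R&D $334,125; Plating $209,970; Machining $332,450. Sum = $876,545.
Rounded total matches; no reconciliation needed.

R&D: $334,125 | Plating: $209,970 | Machining: $332,450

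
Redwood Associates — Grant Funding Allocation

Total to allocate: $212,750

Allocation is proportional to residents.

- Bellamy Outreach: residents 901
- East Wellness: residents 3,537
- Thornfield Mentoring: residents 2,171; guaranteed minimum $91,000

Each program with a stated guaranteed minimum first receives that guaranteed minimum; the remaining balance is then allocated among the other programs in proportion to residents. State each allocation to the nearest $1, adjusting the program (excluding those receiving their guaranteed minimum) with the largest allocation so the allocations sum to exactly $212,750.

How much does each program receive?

Minimums first: Thornfield Mentoring $91,000. Remaining pool $121,750.
Remaining pool split over remaining residents 4,438: Bellamy Outreach 24,717.61 → $24,718; East Wellness 97,032.39 → $97,032.

Bellamy Outreach: $24,718; East Wellness: $97,032; Thornfield Mentoring: $91,000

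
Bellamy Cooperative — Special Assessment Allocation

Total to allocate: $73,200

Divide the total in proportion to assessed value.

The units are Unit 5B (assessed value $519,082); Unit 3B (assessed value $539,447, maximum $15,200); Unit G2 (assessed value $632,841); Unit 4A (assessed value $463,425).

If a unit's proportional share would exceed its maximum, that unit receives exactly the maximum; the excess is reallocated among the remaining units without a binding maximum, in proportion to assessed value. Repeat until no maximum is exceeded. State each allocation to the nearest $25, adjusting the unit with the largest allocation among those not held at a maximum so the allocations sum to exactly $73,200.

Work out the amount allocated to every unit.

Unit 5B: $18,650 · Unit 3B: $15,200 · Unit G2: $22,700 · Unit 4A: $16,650

Combined assessed value = 2,154,795.
Unconstrained shares: Unit 5B 17,633.60; Unit 3B 18,325.42; Unit G2 21,498.08; Unit 4A 15,742.89.
Held at cap: Unit 3B ($15,200); balance $58,000 reallocated over remaining assessed value 1,615,348.
Shares after redistribution: Unit 5B 18,637.94 → $18,650; Unit G2 22,722.52 → $22,725; Unit 4A 16,639.54 → $16,650.
Rounding difference −$25 applied to Unit G2 → $22,700.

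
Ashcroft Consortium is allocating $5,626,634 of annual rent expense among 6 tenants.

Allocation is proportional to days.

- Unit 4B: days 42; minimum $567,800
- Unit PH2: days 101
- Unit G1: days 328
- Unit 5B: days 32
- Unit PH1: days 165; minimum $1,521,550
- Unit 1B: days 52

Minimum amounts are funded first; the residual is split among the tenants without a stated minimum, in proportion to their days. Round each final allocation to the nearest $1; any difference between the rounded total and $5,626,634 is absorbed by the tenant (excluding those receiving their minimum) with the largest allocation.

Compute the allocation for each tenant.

Unit 4B: $567,800 · Unit PH2: $696,424 · Unit G1: $2,261,656 · Unit 5B: $220,649 · Unit PH1: $1,521,550 · Unit 1B: $358,555

Fund the minimums — Unit 4B $567,800; Unit PH1 $1,521,550. Balance $3,537,284.
Balance split over remaining days 513: Unit PH2 696,424.34 → $696,424; Unit G1 2,261,655.27 → $2,261,655; Unit 5B 220,649.29 → $220,649; Unit 1B 358,555.10 → $358,555.
Rounding difference +$1 applied to Unit G1 → $2,261,656.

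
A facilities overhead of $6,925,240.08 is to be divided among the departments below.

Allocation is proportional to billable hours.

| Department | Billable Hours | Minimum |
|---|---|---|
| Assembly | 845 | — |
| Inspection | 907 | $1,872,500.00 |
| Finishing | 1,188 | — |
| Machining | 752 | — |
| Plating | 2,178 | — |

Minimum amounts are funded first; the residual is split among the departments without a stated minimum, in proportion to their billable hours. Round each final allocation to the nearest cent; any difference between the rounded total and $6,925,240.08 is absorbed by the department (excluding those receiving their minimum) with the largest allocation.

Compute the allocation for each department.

Assembly: $860,279.14; Inspection: $1,872,500.00; Finishing: $1,209,481.20; Machining: $765,597.53; Plating: $2,217,382.21

Guaranteed amounts: Inspection $1,872,500.00. Balance $5,052,740.08.
Balance split over remaining billable hours 4,963: Assembly 860,279.1391 → $860,279.14; Finishing 1,209,481.2039 → $1,209,481.20; Machining 765,597.5298 → $765,597.53; Plating 2,217,382.2072 → $2,217,382.21.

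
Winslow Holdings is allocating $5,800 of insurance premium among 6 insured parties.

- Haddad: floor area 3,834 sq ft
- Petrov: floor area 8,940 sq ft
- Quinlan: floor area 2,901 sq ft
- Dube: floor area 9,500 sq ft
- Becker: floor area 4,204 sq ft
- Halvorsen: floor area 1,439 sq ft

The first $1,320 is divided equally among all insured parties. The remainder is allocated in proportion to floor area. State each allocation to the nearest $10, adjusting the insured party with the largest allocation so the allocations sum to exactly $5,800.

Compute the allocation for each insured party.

Equal tier: $1,320 ÷ 6 = $220 apiece.
Remainder $4,480 by floor area (total 30,818): Haddad 557.35 → $560; Petrov 1,299.60 → $1,300; Quinlan 421.72 → $420; Dube 1,381.01 → $1,380; Becker 611.13 → $610; Halvorsen 209.19 → $210.
Totals: Haddad $220 + $560 = $780; Petrov $220 + $1,300 = $1,520; Quinlan $220 + $420 = $640; Dube $220 + $1,380 = $1,600; Becker $220 + $610 = $830; Halvorsen $220 + $210 = $430.

Haddad: $780 · Petrov: $1,520 · Quinlan: $640 · Dube: $1,600 · Becker: $830 · Halvorsen: $430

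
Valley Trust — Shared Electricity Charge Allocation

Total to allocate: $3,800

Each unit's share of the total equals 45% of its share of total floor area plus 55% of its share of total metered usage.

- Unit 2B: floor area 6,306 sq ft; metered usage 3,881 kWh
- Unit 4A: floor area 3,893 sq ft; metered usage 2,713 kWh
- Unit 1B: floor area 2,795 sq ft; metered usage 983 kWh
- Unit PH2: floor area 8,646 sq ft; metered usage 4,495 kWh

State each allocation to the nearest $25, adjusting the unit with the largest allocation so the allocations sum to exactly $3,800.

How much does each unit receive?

Unit 2B: $1,175 | Unit 4A: $775 | Unit 1B: $400 | Unit PH2: $1,450

Floor area total 21,640; metered usage total 12,072.
Combined weights (45% floor area + 55% metered usage): Unit 2B 0.3080; Unit 4A 0.2046; Unit 1B 0.1029; Unit PH2 0.3846.
Unrounded shares: Unit 2B 1,170.21; Unit 4A 777.32; Unit 1B 391.05; Unit PH2 1,461.42.
Rounded to nearest $25: Unit 2B $1,175; Unit 4A $775; Unit 1B $400; Unit PH2 $1,450. Sum = $3,800.
Rounded total matches; no reconciliation needed.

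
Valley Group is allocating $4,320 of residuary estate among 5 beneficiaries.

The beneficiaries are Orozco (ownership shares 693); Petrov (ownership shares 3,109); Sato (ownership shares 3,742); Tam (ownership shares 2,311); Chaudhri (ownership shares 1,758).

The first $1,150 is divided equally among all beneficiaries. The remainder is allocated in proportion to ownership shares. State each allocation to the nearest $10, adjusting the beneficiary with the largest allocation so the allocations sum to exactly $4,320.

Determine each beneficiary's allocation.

Orozco: $420 · Petrov: $1,080 · Sato: $1,250 · Tam: $860 · Chaudhri: $710

First tranche $1,150 split equally: $230 each.
Remainder $3,170 by ownership shares (total 11,613): Orozco 189.17 → $190; Petrov 848.66 → $850; Sato 1,021.45 → $1,020; Tam 630.83 → $630; Chaudhri 479.88 → $480.
Totals: Orozco $230 + $190 = $420; Petrov $230 + $850 = $1,080; Sato $230 + $1,020 = $1,250; Tam $230 + $630 = $860; Chaudhri $230 + $480 = $710.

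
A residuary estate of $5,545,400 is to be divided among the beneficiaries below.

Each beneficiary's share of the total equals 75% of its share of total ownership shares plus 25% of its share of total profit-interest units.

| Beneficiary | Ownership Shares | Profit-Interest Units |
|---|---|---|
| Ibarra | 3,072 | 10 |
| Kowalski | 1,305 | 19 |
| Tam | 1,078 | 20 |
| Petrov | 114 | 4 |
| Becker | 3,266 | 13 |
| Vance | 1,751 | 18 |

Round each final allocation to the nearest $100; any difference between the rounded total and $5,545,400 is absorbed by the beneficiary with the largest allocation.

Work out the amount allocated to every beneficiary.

Ibarra: $1,372,000; Kowalski: $826,300; Tam: $753,600; Petrov: $110,800; Becker: $1,497,700; Vance: $985,000

Totals — ownership shares 10,586, profit-interest units 84.
Combined weights (75% ownership shares + 25% profit-interest units): Ibarra 0.2474; Kowalski 0.1490; Tam 0.1359; Petrov 0.0200; Becker 0.2701; Vance 0.1776.
Pro-rata amounts: Ibarra 1,371,975.50; Kowalski 826,290.32; Tam 753,610.25; Petrov 110,805.23; Becker 1,497,707.13; Vance 985,011.57.
Rounded to nearest $100: Ibarra $1,372,000; Kowalski $826,300; Tam $753,600; Petrov $110,800; Becker $1,497,700; Vance $985,000. Sum = $5,545,400.
Rounded total matches; no reconciliation needed.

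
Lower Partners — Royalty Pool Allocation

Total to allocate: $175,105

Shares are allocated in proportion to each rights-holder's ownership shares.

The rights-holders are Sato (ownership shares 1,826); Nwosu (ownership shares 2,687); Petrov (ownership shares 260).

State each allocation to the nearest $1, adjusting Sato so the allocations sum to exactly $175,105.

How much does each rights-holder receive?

Sato: $66,989 · Nwosu: $98,577 · Petrov: $9,539

Total ownership shares = 4,773.
Unrounded shares: Sato 1,826/4,773 × $175,105 = 66,989.68; Nwosu 2,687/4,773 × $175,105 = 98,576.81; Petrov 260/4,773 × $175,105 = 9,538.51.
After rounding ($1): Sato $66,990; Nwosu $98,577; Petrov $9,539. Sum = $175,106.
Difference $175,105 − $175,106 = −$1 applied to Sato: Sato becomes $66,989.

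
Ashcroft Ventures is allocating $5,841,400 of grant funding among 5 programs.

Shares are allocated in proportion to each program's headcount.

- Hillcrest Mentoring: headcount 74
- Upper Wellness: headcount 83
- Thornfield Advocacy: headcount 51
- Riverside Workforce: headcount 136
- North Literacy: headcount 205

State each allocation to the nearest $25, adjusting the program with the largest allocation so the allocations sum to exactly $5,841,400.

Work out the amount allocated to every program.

Hillcrest Mentoring: $787,375 · Upper Wellness: $883,125 · Thornfield Advocacy: $542,650 · Riverside Workforce: $1,447,050 · North Literacy: $2,181,200

Combined headcount = 549.
Raw shares: Hillcrest Mentoring 74/549 × $5,841,400 = 787,365.39; Upper Wellness 83/549 × $5,841,400 = 883,126.05; Thornfield Advocacy 51/549 × $5,841,400 = 542,643.72; Riverside Workforce 136/549 × $5,841,400 = 1,447,049.91; North Literacy 205/549 × $5,841,400 = 2,181,214.94.
After rounding ($25): Hillcrest Mentoring $787,375; Upper Wellness $883,125; Thornfield Advocacy $542,650; Riverside Workforce $1,447,050; North Literacy $2,181,225. Sum = $5,841,425.
Difference $5,841,400 − $5,841,425 = −$25 applied to largest allocation (North Literacy): North Literacy becomes $2,181,200.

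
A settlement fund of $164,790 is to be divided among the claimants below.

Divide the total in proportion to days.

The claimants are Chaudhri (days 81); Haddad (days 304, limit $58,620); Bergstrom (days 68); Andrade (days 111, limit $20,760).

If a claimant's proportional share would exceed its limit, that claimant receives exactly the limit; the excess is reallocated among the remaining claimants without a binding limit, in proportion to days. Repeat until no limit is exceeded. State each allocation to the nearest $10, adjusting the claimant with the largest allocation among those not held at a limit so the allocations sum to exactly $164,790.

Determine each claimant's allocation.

Chaudhri: $46,430 | Haddad: $58,620 | Bergstrom: $38,980 | Andrade: $20,760

Sum of days: 564.
Proportional shares (ignoring caps): Chaudhri 23,666.65; Haddad 88,822.98; Bergstrom 19,868.30; Andrade 32,432.07.
Capped: Haddad ($58,620), Andrade ($20,760); remaining pool $85,410 reallocated over remaining days 149.
Shares after redistribution: Chaudhri 46,430.94 → $46,430; Bergstrom 38,979.06 → $38,980.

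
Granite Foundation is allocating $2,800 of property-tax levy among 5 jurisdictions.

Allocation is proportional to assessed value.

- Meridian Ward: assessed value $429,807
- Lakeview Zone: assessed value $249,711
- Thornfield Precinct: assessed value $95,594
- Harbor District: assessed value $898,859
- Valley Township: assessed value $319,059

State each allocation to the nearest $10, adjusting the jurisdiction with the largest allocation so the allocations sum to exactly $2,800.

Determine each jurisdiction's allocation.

Assessed value total: 1,993,030.
Pro-rata amounts: Meridian Ward 429,807/1,993,030 × $2,800 = 603.83; Lakeview Zone 249,711/1,993,030 × $2,800 = 350.82; Thornfield Precinct 95,594/1,993,030 × $2,800 = 134.30; Harbor District 898,859/1,993,030 × $2,800 = 1,262.80; Valley Township 319,059/1,993,030 × $2,800 = 448.24.
After rounding ($10): Meridian Ward $600; Lakeview Zone $350; Thornfield Precinct $130; Harbor District $1,260; Valley Township $450. Sum = $2,790.
Difference $2,800 − $2,790 = +$10 applied to largest allocation (Harbor District): Harbor District becomes $1,270.

Meridian Ward: $600 · Lakeview Zone: $350 · Thornfield Precinct: $130 · Harbor District: $1,270 · Valley Township: $450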